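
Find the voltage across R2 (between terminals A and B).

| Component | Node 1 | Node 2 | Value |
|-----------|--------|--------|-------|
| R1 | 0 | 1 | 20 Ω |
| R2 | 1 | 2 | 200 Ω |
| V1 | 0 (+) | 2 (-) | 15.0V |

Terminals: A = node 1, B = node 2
R1 and R2 are in series across V1 (node 0 → node 1 → node 2), and the output A–B is taken across R2, so this is a voltage divider.
Series current: I = V1/(R1 + R2) = 15/(20 + 200) = 15/220 = 0.06818 A
V_R2 = I × R2 = V1 × R2/(R1 + R2) = 15 × 200/220 = 13.64 V

Final answer: 13.64 V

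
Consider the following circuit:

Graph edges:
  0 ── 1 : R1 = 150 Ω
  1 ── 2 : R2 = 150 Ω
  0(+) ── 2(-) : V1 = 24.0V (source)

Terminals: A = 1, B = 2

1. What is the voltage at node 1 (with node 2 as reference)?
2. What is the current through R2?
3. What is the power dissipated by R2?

Nodal analysis, taking node 2 as the 0 V reference.
Source V1 fixes V_0 = 24 V.
KCL at each unknown node (sum of currents leaving = 0; resistances in Ω):
  Node 1: (V_1 - 24)/150 + (V_1 - 0)/150 = 0
Collecting terms: 0.01333 × V_1 = 0.16  =>  V_1 = 12 V
Part 1:
  Read off the nodal solution: V_1 = 12 V
Part 2:
  I_R2 = (V_1 - V_2)/R2 = (12 - 0)/150 = 0.08 A
  Magnitude: I_R2 = 0.08 A
Part 3:
  I_R2 = (V_1 - V_2)/R2 = (12 - 0)/150 = 0.08 A
  P_R2 = I_R2² × R2 = (0.08)² × 150 = 0.96 W

Final answers:
1. V_1 = 12 V
2. I_R2 = 0.08 A
3. P_R2 = 0.96 W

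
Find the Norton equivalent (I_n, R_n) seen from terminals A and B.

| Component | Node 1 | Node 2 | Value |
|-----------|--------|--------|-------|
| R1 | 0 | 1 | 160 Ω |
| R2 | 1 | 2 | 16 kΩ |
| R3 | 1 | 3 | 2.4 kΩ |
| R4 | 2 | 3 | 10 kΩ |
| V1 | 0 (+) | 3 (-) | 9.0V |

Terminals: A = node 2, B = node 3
Find the Thévenin equivalent first; then I_n = V_th/R_th and R_n = R_th.
Step 1 — V_th is the open-circuit voltage V_A - V_B (nothing connected across the terminals).
Nodal analysis, taking node 3 as the 0 V reference.
Source V1 fixes V_0 = 9 V.
KCL at each unknown node (sum of currents leaving = 0; resistances in Ω):
  Node 1: (V_1 - 9)/160 + (V_1 - V_2)/16000 + (V_1 - 0)/2400 = 0
  Node 2: (V_2 - V_1)/16000 + (V_2 - 0)/10000 = 0
Collecting terms (coefficients in siemens):
  0.006729·V_1 - 0.0000625·V_2 = 0.05625
  0.0001625·V_2 - 0.0000625·V_1 = 0
Determinant D = (0.006729)(0.0001625) - (-0.0000625)(-0.0000625) = 0.00000109
V_1 = [(0.05625)(0.0001625) - (-0.0000625)(0)]/D = 8.389 V
V_2 = [(0.006729)(0) - (0.05625)(-0.0000625)]/D = 3.227 V
V_th = V_2 - V_3 = 3.227 - 0 = 3.227 V
Step 2 — R_th: zero the source — replace V1 by a short circuit (node 3 merges into node 0) — and find the resistance seen between A (node 2) and B (node 0).
Reduce the network between node 2 (A) and node 0 (B) by series/parallel combination:
  Rp1 = R1 ‖ R3 (parallel, both between nodes 0 and 1) = 1/(1/160 + 1/2400) = 150 Ω
  Rs1 = R2 + Rp1 (series, joined only at node 1) = 16000 + 150 = 16150 Ω
  Rp2 = R4 ‖ Rs1 (parallel, both between nodes 0 and 2) = 1/(1/10000 + 1/16150) = 6176 Ω
R_th = 6.176 kΩ
I_n = V_th/R_th = 3.227/6176 = 0.0005224 A, and R_n = R_th = 6.176 kΩ

Final answer: I_n = 0.0005224 A, R_n = 6.176 kΩ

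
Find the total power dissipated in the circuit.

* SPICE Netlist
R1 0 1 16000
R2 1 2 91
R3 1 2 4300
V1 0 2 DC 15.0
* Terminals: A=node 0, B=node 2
Nodal analysis, taking node 2 as the 0 V reference.
Source V1 fixes V_0 = 15 V.
KCL at each unknown node (sum of currents leaving = 0; resistances in Ω):
  Node 1: (V_1 - 15)/16000 + (V_1 - 0)/91 + (V_1 - 0)/4300 = 0
Collecting terms: 0.01128 × V_1 = 0.0009375  =>  V_1 = 0.08308 V
Power in each resistor, P = (ΔV)²/R:
  P_R1 = (15 - 0.08308)²/16000 = 0.01391 W
  P_R2 = (0.08308 - 0)²/91 = 0.00007585 W
  P_R3 = (0.08308 - 0)²/4300 = 0.000001605 W
P_total = P_R1 + P_R2 + P_R3 = 0.01398 W

Final answer: 0.01398 W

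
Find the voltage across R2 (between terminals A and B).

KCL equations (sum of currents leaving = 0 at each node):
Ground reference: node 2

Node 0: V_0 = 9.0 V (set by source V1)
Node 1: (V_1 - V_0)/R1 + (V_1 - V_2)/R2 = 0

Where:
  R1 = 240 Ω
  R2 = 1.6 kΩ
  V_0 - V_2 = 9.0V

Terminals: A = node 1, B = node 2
R1 and R2 are in series across V1 (node 0 → node 1 → node 2), and the output A–B is taken across R2, so this is a voltage divider.
Series current: I = V1/(R1 + R2) = 9/(240 + 1600) = 9/1840 = 0.004891 A
V_R2 = I × R2 = V1 × R2/(R1 + R2) = 9 × 1600/1840 = 7.826 V

Final answer: 7.826 V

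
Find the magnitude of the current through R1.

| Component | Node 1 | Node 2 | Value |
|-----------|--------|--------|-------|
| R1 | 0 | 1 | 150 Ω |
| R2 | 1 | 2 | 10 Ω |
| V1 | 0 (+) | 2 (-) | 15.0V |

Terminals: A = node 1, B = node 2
Nodal analysis, taking node 2 as the 0 V reference.
Source V1 fixes V_0 = 15 V.
KCL at each unknown node (sum of currents leaving = 0; resistances in Ω):
  Node 1: (V_1 - 15)/150 + (V_1 - 0)/10 = 0
Collecting terms: 0.1067 × V_1 = 0.1  =>  V_1 = 0.9375 V
I_R1 = (V_0 - V_1)/R1 = (15 - 0.9375)/150 = 0.09375 A
|I_R1| = 0.09375 A

Final answer: |I_R1| = 0.09375 A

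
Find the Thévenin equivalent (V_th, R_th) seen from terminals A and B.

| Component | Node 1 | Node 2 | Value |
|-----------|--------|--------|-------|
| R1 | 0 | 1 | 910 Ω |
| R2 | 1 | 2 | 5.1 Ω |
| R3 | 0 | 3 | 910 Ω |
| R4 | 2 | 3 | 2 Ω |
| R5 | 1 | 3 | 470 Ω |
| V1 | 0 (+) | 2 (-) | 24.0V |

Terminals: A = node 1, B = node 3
Step 1 — V_th is the open-circuit voltage V_A - V_B (nothing connected across the terminals).
Nodal analysis, taking node 2 as the 0 V reference.
Source V1 fixes V_0 = 24 V.
KCL at each unknown node (sum of currents leaving = 0; resistances in Ω):
  Node 1: (V_1 - 24)/910 + (V_1 - 0)/5.1 + (V_1 - V_3)/470 = 0
  Node 3: (V_3 - 24)/910 + (V_3 - 0)/2 + (V_3 - V_1)/470 = 0
Collecting terms (coefficients in siemens):
  0.1993·V_1 - 0.002128·V_3 = 0.02637
  0.5032·V_3 - 0.002128·V_1 = 0.02637
Determinant D = (0.1993)(0.5032) - (-0.002128)(-0.002128) = 0.1003
V_1 = [(0.02637)(0.5032) - (-0.002128)(0.02637)]/D = 0.1329 V
V_3 = [(0.1993)(0.02637) - (0.02637)(-0.002128)]/D = 0.05297 V
V_th = V_1 - V_3 = 0.1329 - 0.05297 = 0.07992 V
Step 2 — R_th: zero the source — replace V1 by a short circuit (node 2 merges into node 0) — and find the resistance seen between A (node 1) and B (node 3).
Reduce the network between node 1 (A) and node 3 (B) by series/parallel combination:
  Rp1 = R1 ‖ R2 (parallel, both between nodes 0 and 1) = 1/(1/910 + 1/5.1) = 5.072 Ω
  Rp2 = R3 ‖ R4 (parallel, both between nodes 0 and 3) = 1/(1/910 + 1/2) = 1.996 Ω
  Rs1 = Rp1 + Rp2 (series, joined only at node 0) = 5.072 + 1.996 = 7.067 Ω
  Rp3 = R5 ‖ Rs1 (parallel, both between nodes 1 and 3) = 1/(1/470 + 1/7.067) = 6.962 Ω
R_th = 6.962 Ω

Final answer: V_th = 0.07992 V, R_th = 6.962 Ω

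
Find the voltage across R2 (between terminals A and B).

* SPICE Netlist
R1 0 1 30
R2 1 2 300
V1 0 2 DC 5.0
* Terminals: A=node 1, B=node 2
R1 and R2 are in series across V1 (node 0 → node 1 → node 2), and the output A–B is taken across R2, so this is a voltage divider.
Series current: I = V1/(R1 + R2) = 5/(30 + 300) = 5/330 = 0.01515 A
V_R2 = I × R2 = V1 × R2/(R1 + R2) = 5 × 300/330 = 4.545 V

Final answer: 4.545 V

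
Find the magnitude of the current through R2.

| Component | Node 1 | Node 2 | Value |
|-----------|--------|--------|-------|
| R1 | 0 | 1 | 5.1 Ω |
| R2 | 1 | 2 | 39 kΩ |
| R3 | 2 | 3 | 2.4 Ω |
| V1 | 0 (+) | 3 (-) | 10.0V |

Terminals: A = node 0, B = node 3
Nodal analysis, taking node 3 as the 0 V reference.
Source V1 fixes V_0 = 10 V.
KCL at each unknown node (sum of currents leaving = 0; resistances in Ω):
  Node 1: (V_1 - 10)/5.1 + (V_1 - V_2)/39000 = 0
  Node 2: (V_2 - V_1)/39000 + (V_2 - 0)/2.4 = 0
Collecting terms (coefficients in siemens):
  0.1961·V_1 - 0.00002564·V_2 = 1.961
  0.4167·V_2 - 0.00002564·V_1 = 0
Determinant D = (0.1961)(0.4167) - (-0.00002564)(-0.00002564) = 0.08172
V_1 = [(1.961)(0.4167) - (-0.00002564)(0)]/D = 9.999 V
V_2 = [(0.1961)(0) - (1.961)(-0.00002564)]/D = 0.0006153 V
I_R2 = (V_1 - V_2)/R2 = (9.999 - 0.0006153)/39000 = 0.0002564 A
|I_R2| = 0.0002564 A

Final answer: |I_R2| = 0.0002564 A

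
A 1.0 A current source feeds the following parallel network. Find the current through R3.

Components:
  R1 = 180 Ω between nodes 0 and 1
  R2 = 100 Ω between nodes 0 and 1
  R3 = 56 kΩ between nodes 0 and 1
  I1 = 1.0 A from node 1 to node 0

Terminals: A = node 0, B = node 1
All resistors sit directly between nodes 0 and 1, so they are in parallel and share one voltage V; the full source current 1 A splits among them.
1/R_par = 1/180 + 1/100 + 1/56000 = 0.01557 S  =>  R_par = 64.21 Ω
V = I × R_par = 1 × 64.21 = 64.21 V
I_R3 = V/R3 = 64.21/56000 = 0.001147 A

Final answer: 0.001147 A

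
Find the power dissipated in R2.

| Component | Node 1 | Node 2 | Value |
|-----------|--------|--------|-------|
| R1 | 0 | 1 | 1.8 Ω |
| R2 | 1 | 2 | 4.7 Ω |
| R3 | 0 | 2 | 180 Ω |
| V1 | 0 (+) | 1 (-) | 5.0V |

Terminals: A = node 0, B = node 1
Nodal analysis, taking node 1 as the 0 V reference.
Source V1 fixes V_0 = 5 V.
KCL at each unknown node (sum of currents leaving = 0; resistances in Ω):
  Node 2: (V_2 - 0)/4.7 + (V_2 - 5)/180 = 0
Collecting terms: 0.2183 × V_2 = 0.02778  =>  V_2 = 0.1272 V
I_R2 = (V_1 - V_2)/R2 = (0 - 0.1272)/4.7 = -0.02707 A
P_R2 = I_R2² × R2 = (-0.02707)² × 4.7 = 0.003444 W

Final answer: 0.003444 W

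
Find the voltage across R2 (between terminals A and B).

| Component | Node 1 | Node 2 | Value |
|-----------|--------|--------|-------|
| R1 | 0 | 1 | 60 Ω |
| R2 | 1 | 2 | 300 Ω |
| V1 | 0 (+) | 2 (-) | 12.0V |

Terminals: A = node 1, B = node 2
R1 and R2 are in series across V1 (node 0 → node 1 → node 2), and the output A–B is taken across R2, so this is a voltage divider.
Series current: I = V1/(R1 + R2) = 12/(60 + 300) = 12/360 = 0.03333 A
V_R2 = I × R2 = V1 × R2/(R1 + R2) = 12 × 300/360 = 10 V

Final answer: 10 V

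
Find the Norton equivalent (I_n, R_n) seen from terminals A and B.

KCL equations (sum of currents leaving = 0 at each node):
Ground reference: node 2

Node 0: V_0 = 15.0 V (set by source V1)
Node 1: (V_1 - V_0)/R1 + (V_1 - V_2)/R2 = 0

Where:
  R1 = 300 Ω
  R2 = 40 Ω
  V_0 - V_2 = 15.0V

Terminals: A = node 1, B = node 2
Find the Thévenin equivalent first; then I_n = V_th/R_th and R_n = R_th.
Step 1 — V_th is the open-circuit voltage V_A - V_B (nothing connected across the terminals).
Nodal analysis, taking node 2 as the 0 V reference.
Source V1 fixes V_0 = 15 V.
KCL at each unknown node (sum of currents leaving = 0; resistances in Ω):
  Node 1: (V_1 - 15)/300 + (V_1 - 0)/40 = 0
Collecting terms: 0.02833 × V_1 = 0.05  =>  V_1 = 1.765 V
V_th = V_1 - V_2 = 1.765 - 0 = 1.765 V
Step 2 — R_th: zero the source — replace V1 by a short circuit (node 2 merges into node 0) — and find the resistance seen between A (node 1) and B (node 0).
Reduce the network between node 1 (A) and node 0 (B) by series/parallel combination:
  Rp1 = R1 ‖ R2 (parallel, both between nodes 0 and 1) = 1/(1/300 + 1/40) = 35.29 Ω
R_th = 35.29 Ω
I_n = V_th/R_th = 1.765/35.29 = 0.05 A, and R_n = R_th = 35.29 Ω

Final answer: I_n = 0.05 A, R_n = 35.29 Ω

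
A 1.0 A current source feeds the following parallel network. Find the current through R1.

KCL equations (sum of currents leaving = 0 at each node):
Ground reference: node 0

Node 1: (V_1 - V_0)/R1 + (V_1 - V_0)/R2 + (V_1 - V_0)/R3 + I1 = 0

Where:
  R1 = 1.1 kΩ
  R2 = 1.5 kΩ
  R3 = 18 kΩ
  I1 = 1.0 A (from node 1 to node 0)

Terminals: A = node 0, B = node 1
All resistors sit directly between nodes 0 and 1, so they are in parallel and share one voltage V; the full source current 1 A splits among them.
1/R_par = 1/1100 + 1/1500 + 1/18000 = 0.001631 S  =>  R_par = 613 Ω
V = I × R_par = 1 × 613 = 613 V
I_R1 = V/R1 = 613/1100 = 0.5573 A

Final answer: 0.5573 A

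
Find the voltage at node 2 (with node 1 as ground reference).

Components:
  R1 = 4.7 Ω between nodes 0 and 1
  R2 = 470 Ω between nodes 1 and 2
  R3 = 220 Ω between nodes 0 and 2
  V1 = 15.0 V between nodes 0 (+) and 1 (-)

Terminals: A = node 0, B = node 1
Nodal analysis, taking node 1 as the 0 V reference.
Source V1 fixes V_0 = 15 V.
KCL at each unknown node (sum of currents leaving = 0; resistances in Ω):
  Node 2: (V_2 - 0)/470 + (V_2 - 15)/220 = 0
Collecting terms: 0.006673 × V_2 = 0.06818  =>  V_2 = 10.22 V
The requested potential is V_2 = 10.22 V.

Final answer: V_2 = 10.22 V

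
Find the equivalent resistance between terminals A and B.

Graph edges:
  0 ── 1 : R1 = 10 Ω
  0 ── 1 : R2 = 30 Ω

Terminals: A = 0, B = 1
Reduce the network between node 0 (A) and node 1 (B) by series/parallel combination:
  Rp1 = R1 ‖ R2 (parallel, both between nodes 0 and 1) = 1/(1/10 + 1/30) = 7.5 Ω
R_eq = 7.5 Ω

Final answer: 7.5 Ω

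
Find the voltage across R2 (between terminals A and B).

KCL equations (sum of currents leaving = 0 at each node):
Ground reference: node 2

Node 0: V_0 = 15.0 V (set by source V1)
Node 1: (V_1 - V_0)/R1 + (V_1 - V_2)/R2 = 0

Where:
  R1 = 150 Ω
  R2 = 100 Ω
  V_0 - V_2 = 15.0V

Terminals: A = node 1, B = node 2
R1 and R2 are in series across V1 (node 0 → node 1 → node 2), and the output A–B is taken across R2, so this is a voltage divider.
Series current: I = V1/(R1 + R2) = 15/(150 + 100) = 15/250 = 0.06 A
V_R2 = I × R2 = V1 × R2/(R1 + R2) = 15 × 100/250 = 6 V

Final answer: 6 V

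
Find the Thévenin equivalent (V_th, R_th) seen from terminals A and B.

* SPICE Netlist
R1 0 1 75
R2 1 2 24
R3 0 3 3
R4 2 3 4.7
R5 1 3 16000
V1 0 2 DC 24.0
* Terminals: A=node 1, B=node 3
Step 1 — V_th is the open-circuit voltage V_A - V_B (nothing connected across the terminals).
Nodal analysis, taking node 2 as the 0 V reference.
Source V1 fixes V_0 = 24 V.
KCL at each unknown node (sum of currents leaving = 0; resistances in Ω):
  Node 1: (V_1 - 24)/75 + (V_1 - 0)/24 + (V_1 - V_3)/16000 = 0
  Node 3: (V_3 - 24)/3 + (V_3 - 0)/4.7 + (V_3 - V_1)/16000 = 0
Collecting terms (coefficients in siemens):
  0.05506·V_1 - 0.0000625·V_3 = 0.32
  0.5462·V_3 - 0.0000625·V_1 = 8
Determinant D = (0.05506)(0.5462) - (-0.0000625)(-0.0000625) = 0.03007
V_1 = [(0.32)(0.5462) - (-0.0000625)(8)]/D = 5.828 V
V_3 = [(0.05506)(8) - (0.32)(-0.0000625)]/D = 14.65 V
V_th = V_1 - V_3 = 5.828 - 14.65 = -8.82 V
Step 2 — R_th: zero the source — replace V1 by a short circuit (node 2 merges into node 0) — and find the resistance seen between A (node 1) and B (node 3).
Reduce the network between node 1 (A) and node 3 (B) by series/parallel combination:
  Rp1 = R1 ‖ R2 (parallel, both between nodes 0 and 1) = 1/(1/75 + 1/24) = 18.18 Ω
  Rp2 = R3 ‖ R4 (parallel, both between nodes 0 and 3) = 1/(1/3 + 1/4.7) = 1.831 Ω
  Rs1 = Rp1 + Rp2 (series, joined only at node 0) = 18.18 + 1.831 = 20.01 Ω
  Rp3 = R5 ‖ Rs1 (parallel, both between nodes 1 and 3) = 1/(1/16000 + 1/20.01) = 19.99 Ω
R_th = 19.99 Ω

Final answer: V_th = -8.82 V, R_th = 19.99 Ω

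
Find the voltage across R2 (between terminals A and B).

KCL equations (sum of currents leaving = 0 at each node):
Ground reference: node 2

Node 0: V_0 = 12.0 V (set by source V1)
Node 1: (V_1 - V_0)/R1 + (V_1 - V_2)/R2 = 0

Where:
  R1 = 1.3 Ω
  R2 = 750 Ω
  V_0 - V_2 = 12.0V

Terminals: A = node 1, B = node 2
R1 and R2 are in series across V1 (node 0 → node 1 → node 2), and the output A–B is taken across R2, so this is a voltage divider.
Series current: I = V1/(R1 + R2) = 12/(1.3 + 750) = 12/751.3 = 0.01597 A
V_R2 = I × R2 = V1 × R2/(R1 + R2) = 12 × 750/751.3 = 11.98 V

Final answer: 11.98 V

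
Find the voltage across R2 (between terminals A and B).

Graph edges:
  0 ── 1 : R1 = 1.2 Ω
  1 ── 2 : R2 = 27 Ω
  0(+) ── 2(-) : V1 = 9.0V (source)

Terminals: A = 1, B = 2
R1 and R2 are in series across V1 (node 0 → node 1 → node 2), and the output A–B is taken across R2, so this is a voltage divider.
Series current: I = V1/(R1 + R2) = 9/(1.2 + 27) = 9/28.2 = 0.3191 A
V_R2 = I × R2 = V1 × R2/(R1 + R2) = 9 × 27/28.2 = 8.617 V

Final answer: 8.617 V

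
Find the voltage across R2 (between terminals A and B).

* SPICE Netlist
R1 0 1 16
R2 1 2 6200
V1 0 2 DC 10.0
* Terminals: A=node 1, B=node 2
R1 and R2 are in series across V1 (node 0 → node 1 → node 2), and the output A–B is taken across R2, so this is a voltage divider.
Series current: I = V1/(R1 + R2) = 10/(16 + 6200) = 10/6216 = 0.001609 A
V_R2 = I × R2 = V1 × R2/(R1 + R2) = 10 × 6200/6216 = 9.974 V

Final answer: 9.974 V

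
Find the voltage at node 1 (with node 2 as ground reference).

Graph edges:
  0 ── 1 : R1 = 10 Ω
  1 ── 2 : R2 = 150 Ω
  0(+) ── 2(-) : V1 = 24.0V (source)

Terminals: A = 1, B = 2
Nodal analysis, taking node 2 as the 0 V reference.
Source V1 fixes V_0 = 24 V.
KCL at each unknown node (sum of currents leaving = 0; resistances in Ω):
  Node 1: (V_1 - 24)/10 + (V_1 - 0)/150 = 0
Collecting terms: 0.1067 × V_1 = 2.4  =>  V_1 = 22.5 V
The requested potential is V_1 = 22.5 V.

Final answer: V_1 = 22.5 V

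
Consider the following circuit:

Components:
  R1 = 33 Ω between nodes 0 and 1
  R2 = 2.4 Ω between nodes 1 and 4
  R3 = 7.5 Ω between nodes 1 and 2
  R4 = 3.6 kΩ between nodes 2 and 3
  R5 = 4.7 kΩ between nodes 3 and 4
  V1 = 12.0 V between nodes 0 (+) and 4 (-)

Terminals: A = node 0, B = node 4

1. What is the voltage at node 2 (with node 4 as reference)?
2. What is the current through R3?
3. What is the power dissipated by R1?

Nodal analysis, taking node 4 as the 0 V reference.
Source V1 fixes V_0 = 12 V.
KCL at each unknown node (sum of currents leaving = 0; resistances in Ω):
  Node 1: (V_1 - 12)/33 + (V_1 - 0)/2.4 + (V_1 - V_2)/7.5 = 0
  Node 2: (V_2 - V_1)/7.5 + (V_2 - V_3)/3600 = 0
  Node 3: (V_3 - V_2)/3600 + (V_3 - 0)/4700 = 0
Collecting terms (coefficients in siemens):
  0.5803·V_1 - 0.1333·V_2 = 0.3636
  0.1336·V_2 - 0.1333·V_1 - 0.0002778·V_3 = 0
  0.0004905·V_3 - 0.0002778·V_2 = 0
Solving these 3 simultaneous equations (Gaussian elimination) gives:
  V_1 = 0.8133 V, V_2 = 0.8126 V, V_3 = 0.4602 V
Part 1:
  Read off the nodal solution: V_2 = 0.8126 V
Part 2:
  I_R3 = (V_1 - V_2)/R3 = (0.8133 - 0.8126)/7.5 = 0.0000979 A
  Magnitude: I_R3 = 0.0000979 A
Part 3:
  I_R1 = (V_0 - V_1)/R1 = (12 - 0.8133)/33 = 0.339 A
  P_R1 = I_R1² × R1 = (0.339)² × 33 = 3.792 W

Final answers:
1. V_2 = 0.8126 V
2. I_R3 = 9.79e-05 A
3. P_R1 = 3.792 W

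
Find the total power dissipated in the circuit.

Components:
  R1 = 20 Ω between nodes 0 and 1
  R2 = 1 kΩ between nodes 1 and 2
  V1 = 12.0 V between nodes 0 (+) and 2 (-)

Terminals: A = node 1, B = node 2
Nodal analysis, taking node 2 as the 0 V reference.
Source V1 fixes V_0 = 12 V.
KCL at each unknown node (sum of currents leaving = 0; resistances in Ω):
  Node 1: (V_1 - 12)/20 + (V_1 - 0)/1000 = 0
Collecting terms: 0.051 × V_1 = 0.6  =>  V_1 = 11.76 V
Power in each resistor, P = (ΔV)²/R:
  P_R1 = (12 - 11.76)²/20 = 0.002768 W
  P_R2 = (11.76 - 0)²/1000 = 0.1384 W
P_total = P_R1 + P_R2 = 0.1412 W

Final answer: 0.1412 W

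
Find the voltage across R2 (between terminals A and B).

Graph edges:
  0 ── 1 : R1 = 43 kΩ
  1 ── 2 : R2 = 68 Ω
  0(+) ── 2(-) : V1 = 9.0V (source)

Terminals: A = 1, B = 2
R1 and R2 are in series across V1 (node 0 → node 1 → node 2), and the output A–B is taken across R2, so this is a voltage divider.
Series current: I = V1/(R1 + R2) = 9/(43000 + 68) = 9/43070 = 0.000209 A
V_R2 = I × R2 = V1 × R2/(R1 + R2) = 9 × 68/43070 = 0.01421 V

Final answer: 0.01421 V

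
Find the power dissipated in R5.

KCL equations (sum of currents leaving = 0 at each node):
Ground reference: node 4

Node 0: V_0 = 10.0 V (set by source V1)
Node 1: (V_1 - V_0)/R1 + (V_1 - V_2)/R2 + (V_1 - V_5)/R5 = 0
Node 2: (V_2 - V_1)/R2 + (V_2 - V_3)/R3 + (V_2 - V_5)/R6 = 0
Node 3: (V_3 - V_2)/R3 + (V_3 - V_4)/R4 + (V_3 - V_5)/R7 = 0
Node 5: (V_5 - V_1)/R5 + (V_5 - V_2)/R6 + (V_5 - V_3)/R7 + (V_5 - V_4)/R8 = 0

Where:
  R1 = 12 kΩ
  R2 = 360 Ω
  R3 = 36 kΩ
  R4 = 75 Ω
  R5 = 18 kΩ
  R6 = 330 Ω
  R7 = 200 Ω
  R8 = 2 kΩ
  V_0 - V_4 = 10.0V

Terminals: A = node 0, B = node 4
Nodal analysis, taking node 4 as the 0 V reference.
Source V1 fixes V_0 = 10 V.
KCL at each unknown node (sum of currents leaving = 0; resistances in Ω):
  Node 1: (V_1 - 10)/12000 + (V_1 - V_2)/360 + (V_1 - V_5)/18000 = 0
  Node 2: (V_2 - V_1)/360 + (V_2 - V_3)/36000 + (V_2 - V_5)/330 = 0
  Node 3: (V_3 - V_2)/36000 + (V_3 - 0)/75 + (V_3 - V_5)/200 = 0
  Node 5: (V_5 - V_1)/18000 + (V_5 - V_2)/330 + (V_5 - V_3)/200 + (V_5 - 0)/2000 = 0
Collecting terms (coefficients in siemens):
  0.002917·V_1 - 0.002778·V_2 - 0.00005556·V_5 = 0.0008333
  0.005836·V_2 - 0.002778·V_1 - 0.00002778·V_3 - 0.00303·V_5 = 0
  0.01836·V_3 - 0.00002778·V_2 - 0.005·V_5 = 0
  0.008586·V_5 - 0.00005556·V_1 - 0.00303·V_2 - 0.005·V_3 = 0
Solving these 4 simultaneous equations (Gaussian elimination) gives:
  V_1 = 0.6974 V, V_2 = 0.4286 V, V_3 = 0.05118 V, V_5 = 0.1856 V
I_R5 = (V_1 - V_5)/R5 = (0.6974 - 0.1856)/18000 = 0.00002843 A
P_R5 = I_R5² × R5 = (0.00002843)² × 18000 = 0.00001455 W

Final answer: 1.455e-05 W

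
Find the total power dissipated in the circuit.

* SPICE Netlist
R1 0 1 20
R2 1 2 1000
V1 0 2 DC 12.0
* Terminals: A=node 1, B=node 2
Nodal analysis, taking node 2 as the 0 V reference.
Source V1 fixes V_0 = 12 V.
KCL at each unknown node (sum of currents leaving = 0; resistances in Ω):
  Node 1: (V_1 - 12)/20 + (V_1 - 0)/1000 = 0
Collecting terms: 0.051 × V_1 = 0.6  =>  V_1 = 11.76 V
Power in each resistor, P = (ΔV)²/R:
  P_R1 = (12 - 11.76)²/20 = 0.002768 W
  P_R2 = (11.76 - 0)²/1000 = 0.1384 W
P_total = P_R1 + P_R2 = 0.1412 W

Final answer: 0.1412 W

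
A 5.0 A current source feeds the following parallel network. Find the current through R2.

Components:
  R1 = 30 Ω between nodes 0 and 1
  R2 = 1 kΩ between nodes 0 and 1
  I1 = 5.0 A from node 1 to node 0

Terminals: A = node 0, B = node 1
All resistors sit directly between nodes 0 and 1, so they are in parallel and share one voltage V; the full source current 5 A splits among them.
1/R_par = 1/30 + 1/1000 = 0.03433 S  =>  R_par = 29.13 Ω
V = I × R_par = 5 × 29.13 = 145.6 V
I_R2 = V/R2 = 145.6/1000 = 0.1456 A

Final answer: 0.1456 A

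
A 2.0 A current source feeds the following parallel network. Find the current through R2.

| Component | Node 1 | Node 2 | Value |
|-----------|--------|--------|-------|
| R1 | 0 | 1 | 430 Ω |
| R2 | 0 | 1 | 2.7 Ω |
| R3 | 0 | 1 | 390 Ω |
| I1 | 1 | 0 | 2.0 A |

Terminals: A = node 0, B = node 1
All resistors sit directly between nodes 0 and 1, so they are in parallel and share one voltage V; the full source current 2 A splits among them.
1/R_par = 1/430 + 1/2.7 + 1/390 = 0.3753 S  =>  R_par = 2.665 Ω
V = I × R_par = 2 × 2.665 = 5.33 V
I_R2 = V/R2 = 5.33/2.7 = 1.974 A

Final answer: 1.974 A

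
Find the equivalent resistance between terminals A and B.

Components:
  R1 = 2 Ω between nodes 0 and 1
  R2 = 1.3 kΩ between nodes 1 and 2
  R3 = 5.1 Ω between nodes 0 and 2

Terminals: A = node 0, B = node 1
Reduce the network between node 0 (A) and node 1 (B) by series/parallel combination:
  Rs1 = R3 + R2 (series, joined only at node 2) = 5.1 + 1300 = 1305 Ω
  Rp1 = R1 ‖ Rs1 (parallel, both between nodes 0 and 1) = 1/(1/2 + 1/1305) = 1.997 Ω
R_eq = 1.997 Ω

Final answer: 1.997 Ω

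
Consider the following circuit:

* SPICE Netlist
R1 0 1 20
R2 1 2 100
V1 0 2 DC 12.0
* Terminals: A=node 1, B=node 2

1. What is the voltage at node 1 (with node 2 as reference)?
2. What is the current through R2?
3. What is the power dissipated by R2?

Nodal analysis, taking node 2 as the 0 V reference.
Source V1 fixes V_0 = 12 V.
KCL at each unknown node (sum of currents leaving = 0; resistances in Ω):
  Node 1: (V_1 - 12)/20 + (V_1 - 0)/100 = 0
Collecting terms: 0.06 × V_1 = 0.6  =>  V_1 = 10 V
Part 1:
  Read off the nodal solution: V_1 = 10 V
Part 2:
  I_R2 = (V_1 - V_2)/R2 = (10 - 0)/100 = 0.1 A
  Magnitude: I_R2 = 0.1 A
Part 3:
  I_R2 = (V_1 - V_2)/R2 = (10 - 0)/100 = 0.1 A
  P_R2 = I_R2² × R2 = (0.1)² × 100 = 1 W

Final answers:
1. V_1 = 10 V
2. I_R2 = 0.1 A
3. P_R2 = 1 W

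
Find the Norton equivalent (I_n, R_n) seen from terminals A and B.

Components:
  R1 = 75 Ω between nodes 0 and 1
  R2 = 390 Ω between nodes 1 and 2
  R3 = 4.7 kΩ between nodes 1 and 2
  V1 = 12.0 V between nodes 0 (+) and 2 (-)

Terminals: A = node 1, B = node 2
Find the Thévenin equivalent first; then I_n = V_th/R_th and R_n = R_th.
Step 1 — V_th is the open-circuit voltage V_A - V_B (nothing connected across the terminals).
Nodal analysis, taking node 2 as the 0 V reference.
Source V1 fixes V_0 = 12 V.
KCL at each unknown node (sum of currents leaving = 0; resistances in Ω):
  Node 1: (V_1 - 12)/75 + (V_1 - 0)/390 + (V_1 - 0)/4700 = 0
Collecting terms: 0.01611 × V_1 = 0.16  =>  V_1 = 9.932 V
V_th = V_1 - V_2 = 9.932 - 0 = 9.932 V
Step 2 — R_th: zero the source — replace V1 by a short circuit (node 2 merges into node 0) — and find the resistance seen between A (node 1) and B (node 0).
Reduce the network between node 1 (A) and node 0 (B) by series/parallel combination:
  Rp1 = R1 ‖ R2 ‖ R3 (parallel, all between nodes 0 and 1) = 1/(1/75 + 1/390 + 1/4700) = 62.07 Ω
R_th = 62.07 Ω
I_n = V_th/R_th = 9.932/62.07 = 0.16 A, and R_n = R_th = 62.07 Ω

Final answer: I_n = 0.16 A, R_n = 62.07 Ω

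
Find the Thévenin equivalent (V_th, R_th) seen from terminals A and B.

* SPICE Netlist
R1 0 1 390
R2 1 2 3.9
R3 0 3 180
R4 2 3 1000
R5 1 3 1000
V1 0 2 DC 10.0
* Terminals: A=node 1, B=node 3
Step 1 — V_th is the open-circuit voltage V_A - V_B (nothing connected across the terminals).
Nodal analysis, taking node 2 as the 0 V reference.
Source V1 fixes V_0 = 10 V.
KCL at each unknown node (sum of currents leaving = 0; resistances in Ω):
  Node 1: (V_1 - 10)/390 + (V_1 - 0)/3.9 + (V_1 - V_3)/1000 = 0
  Node 3: (V_3 - 10)/180 + (V_3 - 0)/1000 + (V_3 - V_1)/1000 = 0
Collecting terms (coefficients in siemens):
  0.26·V_1 - 0.001·V_3 = 0.02564
  0.007556·V_3 - 0.001·V_1 = 0.05556
Determinant D = (0.26)(0.007556) - (-0.001)(-0.001) = 0.001963
V_1 = [(0.02564)(0.007556) - (-0.001)(0.05556)]/D = 0.127 V
V_3 = [(0.26)(0.05556) - (0.02564)(-0.001)]/D = 7.37 V
V_th = V_1 - V_3 = 0.127 - 7.37 = -7.243 V
Step 2 — R_th: zero the source — replace V1 by a short circuit (node 2 merges into node 0) — and find the resistance seen between A (node 1) and B (node 3).
Reduce the network between node 1 (A) and node 3 (B) by series/parallel combination:
  Rp1 = R1 ‖ R2 (parallel, both between nodes 0 and 1) = 1/(1/390 + 1/3.9) = 3.861 Ω
  Rp2 = R3 ‖ R4 (parallel, both between nodes 0 and 3) = 1/(1/180 + 1/1000) = 152.5 Ω
  Rs1 = Rp1 + Rp2 (series, joined only at node 0) = 3.861 + 152.5 = 156.4 Ω
  Rp3 = R5 ‖ Rs1 (parallel, both between nodes 1 and 3) = 1/(1/1000 + 1/156.4) = 135.3 Ω
R_th = 135.3 Ω

Final answer: V_th = -7.243 V, R_th = 135.3 Ω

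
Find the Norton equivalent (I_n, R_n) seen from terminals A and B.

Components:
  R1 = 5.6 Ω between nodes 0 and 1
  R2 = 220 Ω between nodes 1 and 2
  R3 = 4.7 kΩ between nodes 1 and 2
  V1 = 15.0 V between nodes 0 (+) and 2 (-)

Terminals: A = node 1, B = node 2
Find the Thévenin equivalent first; then I_n = V_th/R_th and R_n = R_th.
Step 1 — V_th is the open-circuit voltage V_A - V_B (nothing connected across the terminals).
Nodal analysis, taking node 2 as the 0 V reference.
Source V1 fixes V_0 = 15 V.
KCL at each unknown node (sum of currents leaving = 0; resistances in Ω):
  Node 1: (V_1 - 15)/5.6 + (V_1 - 0)/220 + (V_1 - 0)/4700 = 0
Collecting terms: 0.1833 × V_1 = 2.679  =>  V_1 = 14.61 V
V_th = V_1 - V_2 = 14.61 - 0 = 14.61 V
Step 2 — R_th: zero the source — replace V1 by a short circuit (node 2 merges into node 0) — and find the resistance seen between A (node 1) and B (node 0).
Reduce the network between node 1 (A) and node 0 (B) by series/parallel combination:
  Rp1 = R1 ‖ R2 ‖ R3 (parallel, all between nodes 0 and 1) = 1/(1/5.6 + 1/220 + 1/4700) = 5.455 Ω
R_th = 5.455 Ω
I_n = V_th/R_th = 14.61/5.455 = 2.679 A, and R_n = R_th = 5.455 Ω

Final answer: I_n = 2.679 A, R_n = 5.455 Ω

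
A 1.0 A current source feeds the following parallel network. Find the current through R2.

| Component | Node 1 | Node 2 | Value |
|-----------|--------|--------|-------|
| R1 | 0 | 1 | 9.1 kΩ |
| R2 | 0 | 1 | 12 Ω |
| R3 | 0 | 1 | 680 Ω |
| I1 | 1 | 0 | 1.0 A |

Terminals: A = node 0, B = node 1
All resistors sit directly between nodes 0 and 1, so they are in parallel and share one voltage V; the full source current 1 A splits among them.
1/R_par = 1/9100 + 1/12 + 1/680 = 0.08491 S  =>  R_par = 11.78 Ω
V = I × R_par = 1 × 11.78 = 11.78 V
I_R2 = V/R2 = 11.78/12 = 0.9814 A

Final answer: 0.9814 A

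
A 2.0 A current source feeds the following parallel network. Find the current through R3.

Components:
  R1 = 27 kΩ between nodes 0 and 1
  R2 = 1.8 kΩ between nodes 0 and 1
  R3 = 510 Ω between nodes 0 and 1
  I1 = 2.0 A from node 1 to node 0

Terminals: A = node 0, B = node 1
All resistors sit directly between nodes 0 and 1, so they are in parallel and share one voltage V; the full source current 2 A splits among them.
1/R_par = 1/27000 + 1/1800 + 1/510 = 0.002553 S  =>  R_par = 391.6 Ω
V = I × R_par = 2 × 391.6 = 783.3 V
I_R3 = V/R3 = 783.3/510 = 1.536 A

Final answer: 1.536 A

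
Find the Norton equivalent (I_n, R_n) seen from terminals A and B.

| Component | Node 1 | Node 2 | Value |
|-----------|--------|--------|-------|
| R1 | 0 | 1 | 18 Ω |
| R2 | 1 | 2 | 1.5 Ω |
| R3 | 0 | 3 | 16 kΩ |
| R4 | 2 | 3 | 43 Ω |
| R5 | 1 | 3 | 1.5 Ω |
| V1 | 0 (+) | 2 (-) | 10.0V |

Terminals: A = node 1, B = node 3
Find the Thévenin equivalent first; then I_n = V_th/R_th and R_n = R_th.
Step 1 — V_th is the open-circuit voltage V_A - V_B (nothing connected across the terminals).
Nodal analysis, taking node 2 as the 0 V reference.
Source V1 fixes V_0 = 10 V.
KCL at each unknown node (sum of currents leaving = 0; resistances in Ω):
  Node 1: (V_1 - 10)/18 + (V_1 - 0)/1.5 + (V_1 - V_3)/1.5 = 0
  Node 3: (V_3 - 10)/16000 + (V_3 - 0)/43 + (V_3 - V_1)/1.5 = 0
Collecting terms (coefficients in siemens):
  1.389·V_1 - 0.6667·V_3 = 0.5556
  0.69·V_3 - 0.6667·V_1 = 0.000625
Determinant D = (1.389)(0.69) - (-0.6667)(-0.6667) = 0.5139
V_1 = [(0.5556)(0.69) - (-0.6667)(0.000625)]/D = 0.7468 V
V_3 = [(1.389)(0.000625) - (0.5556)(-0.6667)]/D = 0.7224 V
V_th = V_1 - V_3 = 0.7468 - 0.7224 = 0.02433 V
Step 2 — R_th: zero the source — replace V1 by a short circuit (node 2 merges into node 0) — and find the resistance seen between A (node 1) and B (node 3).
Reduce the network between node 1 (A) and node 3 (B) by series/parallel combination:
  Rp1 = R1 ‖ R2 (parallel, both between nodes 0 and 1) = 1/(1/18 + 1/1.5) = 1.385 Ω
  Rp2 = R3 ‖ R4 (parallel, both between nodes 0 and 3) = 1/(1/16000 + 1/43) = 42.88 Ω
  Rs1 = Rp1 + Rp2 (series, joined only at node 0) = 1.385 + 42.88 = 44.27 Ω
  Rp3 = R5 ‖ Rs1 (parallel, both between nodes 1 and 3) = 1/(1/1.5 + 1/44.27) = 1.451 Ω
R_th = 1.451 Ω
I_n = V_th/R_th = 0.02433/1.451 = 0.01677 A, and R_n = R_th = 1.451 Ω

Final answer: I_n = 0.01677 A, R_n = 1.451 Ω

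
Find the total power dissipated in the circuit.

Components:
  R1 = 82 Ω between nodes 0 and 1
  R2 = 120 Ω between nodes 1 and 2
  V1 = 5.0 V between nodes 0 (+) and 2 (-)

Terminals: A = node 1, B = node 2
Nodal analysis, taking node 2 as the 0 V reference.
Source V1 fixes V_0 = 5 V.
KCL at each unknown node (sum of currents leaving = 0; resistances in Ω):
  Node 1: (V_1 - 5)/82 + (V_1 - 0)/120 = 0
Collecting terms: 0.02053 × V_1 = 0.06098  =>  V_1 = 2.97 V
Power in each resistor, P = (ΔV)²/R:
  P_R1 = (5 - 2.97)²/82 = 0.05024 W
  P_R2 = (2.97 - 0)²/120 = 0.07352 W
P_total = P_R1 + P_R2 = 0.1238 W

Final answer: 0.1238 W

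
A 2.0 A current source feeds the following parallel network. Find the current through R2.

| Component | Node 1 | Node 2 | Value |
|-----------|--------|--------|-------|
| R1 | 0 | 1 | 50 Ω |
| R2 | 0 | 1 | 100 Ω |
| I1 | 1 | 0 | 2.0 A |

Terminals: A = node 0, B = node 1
All resistors sit directly between nodes 0 and 1, so they are in parallel and share one voltage V; the full source current 2 A splits among them.
1/R_par = 1/50 + 1/100 = 0.03 S  =>  R_par = 33.33 Ω
V = I × R_par = 2 × 33.33 = 66.67 V
I_R2 = V/R2 = 66.67/100 = 0.6667 A

Final answer: 0.6667 A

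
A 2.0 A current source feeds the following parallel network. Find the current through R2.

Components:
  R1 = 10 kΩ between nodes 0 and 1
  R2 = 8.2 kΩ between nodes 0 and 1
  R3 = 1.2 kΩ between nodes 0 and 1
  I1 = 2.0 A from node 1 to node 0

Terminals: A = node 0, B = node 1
All resistors sit directly between nodes 0 and 1, so they are in parallel and share one voltage V; the full source current 2 A splits among them.
1/R_par = 1/10000 + 1/8200 + 1/1200 = 0.001055 S  =>  R_par = 947.6 Ω
V = I × R_par = 2 × 947.6 = 1895 V
I_R2 = V/R2 = 1895/8200 = 0.2311 A

Final answer: 0.2311 A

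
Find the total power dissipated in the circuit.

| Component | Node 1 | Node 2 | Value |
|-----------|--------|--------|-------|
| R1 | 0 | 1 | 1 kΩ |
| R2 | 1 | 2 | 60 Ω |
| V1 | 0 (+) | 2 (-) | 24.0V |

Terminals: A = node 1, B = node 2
Nodal analysis, taking node 2 as the 0 V reference.
Source V1 fixes V_0 = 24 V.
KCL at each unknown node (sum of currents leaving = 0; resistances in Ω):
  Node 1: (V_1 - 24)/1000 + (V_1 - 0)/60 = 0
Collecting terms: 0.01767 × V_1 = 0.024  =>  V_1 = 1.358 V
Power in each resistor, P = (ΔV)²/R:
  P_R1 = (24 - 1.358)²/1000 = 0.5126 W
  P_R2 = (1.358 - 0)²/60 = 0.03076 W
P_total = P_R1 + P_R2 = 0.5434 W

Final answer: 0.5434 W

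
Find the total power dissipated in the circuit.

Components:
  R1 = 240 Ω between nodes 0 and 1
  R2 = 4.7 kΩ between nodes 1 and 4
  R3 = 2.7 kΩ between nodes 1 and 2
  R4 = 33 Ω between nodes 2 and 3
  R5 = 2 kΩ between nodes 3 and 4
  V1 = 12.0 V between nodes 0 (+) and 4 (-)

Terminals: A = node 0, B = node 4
Nodal analysis, taking node 4 as the 0 V reference.
Source V1 fixes V_0 = 12 V.
KCL at each unknown node (sum of currents leaving = 0; resistances in Ω):
  Node 1: (V_1 - 12)/240 + (V_1 - 0)/4700 + (V_1 - V_2)/2700 = 0
  Node 2: (V_2 - V_1)/2700 + (V_2 - V_3)/33 = 0
  Node 3: (V_3 - V_2)/33 + (V_3 - 0)/2000 = 0
Collecting terms (coefficients in siemens):
  0.00475·V_1 - 0.0003704·V_2 = 0.05
  0.03067·V_2 - 0.0003704·V_1 - 0.0303·V_3 = 0
  0.0308·V_3 - 0.0303·V_2 = 0
Solving these 3 simultaneous equations (Gaussian elimination) gives:
  V_1 = 10.89 V, V_2 = 4.678 V, V_3 = 4.602 V
Power in each resistor, P = (ΔV)²/R:
  P_R1 = (12 - 10.89)²/240 = 0.005119 W
  P_R2 = (10.89 - 0)²/4700 = 0.02524 W
  P_R3 = (10.89 - 4.678)²/2700 = 0.0143 W
  P_R4 = (4.678 - 4.602)²/33 = 0.0001748 W
  P_R5 = (4.602 - 0)²/2000 = 0.01059 W
P_total = P_R1 + P_R2 + P_R3 + P_R4 + P_R5 = 0.05542 W

Final answer: 0.05542 W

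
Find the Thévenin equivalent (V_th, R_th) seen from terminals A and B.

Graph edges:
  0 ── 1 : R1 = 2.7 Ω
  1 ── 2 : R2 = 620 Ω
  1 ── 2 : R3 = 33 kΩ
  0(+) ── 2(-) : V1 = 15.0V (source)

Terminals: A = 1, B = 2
Step 1 — V_th is the open-circuit voltage V_A - V_B (nothing connected across the terminals).
Nodal analysis, taking node 2 as the 0 V reference.
Source V1 fixes V_0 = 15 V.
KCL at each unknown node (sum of currents leaving = 0; resistances in Ω):
  Node 1: (V_1 - 15)/2.7 + (V_1 - 0)/620 + (V_1 - 0)/33000 = 0
Collecting terms: 0.372 × V_1 = 5.556  =>  V_1 = 14.93 V
V_th = V_1 - V_2 = 14.93 - 0 = 14.93 V
Step 2 — R_th: zero the source — replace V1 by a short circuit (node 2 merges into node 0) — and find the resistance seen between A (node 1) and B (node 0).
Reduce the network between node 1 (A) and node 0 (B) by series/parallel combination:
  Rp1 = R1 ‖ R2 ‖ R3 (parallel, all between nodes 0 and 1) = 1/(1/2.7 + 1/620 + 1/33000) = 2.688 Ω
R_th = 2.688 Ω

Final answer: V_th = 14.93 V, R_th = 2.688 Ω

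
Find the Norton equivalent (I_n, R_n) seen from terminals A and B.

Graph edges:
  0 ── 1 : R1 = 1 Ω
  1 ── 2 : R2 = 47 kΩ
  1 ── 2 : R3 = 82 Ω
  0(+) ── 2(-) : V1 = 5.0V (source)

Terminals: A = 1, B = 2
Find the Thévenin equivalent first; then I_n = V_th/R_th and R_n = R_th.
Step 1 — V_th is the open-circuit voltage V_A - V_B (nothing connected across the terminals).
Nodal analysis, taking node 2 as the 0 V reference.
Source V1 fixes V_0 = 5 V.
KCL at each unknown node (sum of currents leaving = 0; resistances in Ω):
  Node 1: (V_1 - 5)/1 + (V_1 - 0)/47000 + (V_1 - 0)/82 = 0
Collecting terms: 1.012 × V_1 = 5  =>  V_1 = 4.94 V
V_th = V_1 - V_2 = 4.94 - 0 = 4.94 V
Step 2 — R_th: zero the source — replace V1 by a short circuit (node 2 merges into node 0) — and find the resistance seen between A (node 1) and B (node 0).
Reduce the network between node 1 (A) and node 0 (B) by series/parallel combination:
  Rp1 = R1 ‖ R2 ‖ R3 (parallel, all between nodes 0 and 1) = 1/(1/1 + 1/47000 + 1/82) = 0.9879 Ω
R_th = 0.9879 Ω
I_n = V_th/R_th = 4.94/0.9879 = 5 A, and R_n = R_th = 0.9879 Ω

Final answer: I_n = 5 A, R_n = 0.9879 Ω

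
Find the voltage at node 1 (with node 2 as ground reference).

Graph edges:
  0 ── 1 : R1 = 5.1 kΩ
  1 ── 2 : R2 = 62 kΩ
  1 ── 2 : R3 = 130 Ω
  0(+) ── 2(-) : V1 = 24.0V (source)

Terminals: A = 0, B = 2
Nodal analysis, taking node 2 as the 0 V reference.
Source V1 fixes V_0 = 24 V.
KCL at each unknown node (sum of currents leaving = 0; resistances in Ω):
  Node 1: (V_1 - 24)/5100 + (V_1 - 0)/62000 + (V_1 - 0)/130 = 0
Collecting terms: 0.007905 × V_1 = 0.004706  =>  V_1 = 0.5953 V
The requested potential is V_1 = 0.5953 V.

Final answer: V_1 = 0.5953 V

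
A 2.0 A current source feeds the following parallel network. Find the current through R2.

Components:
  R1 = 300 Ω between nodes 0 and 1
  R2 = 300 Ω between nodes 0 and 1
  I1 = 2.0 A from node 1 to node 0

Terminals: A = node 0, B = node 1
All resistors sit directly between nodes 0 and 1, so they are in parallel and share one voltage V; the full source current 2 A splits among them.
1/R_par = 1/300 + 1/300 = 0.006667 S  =>  R_par = 150 Ω
V = I × R_par = 2 × 150 = 300 V
I_R2 = V/R2 = 300/300 = 1 A

Final answer: 1 A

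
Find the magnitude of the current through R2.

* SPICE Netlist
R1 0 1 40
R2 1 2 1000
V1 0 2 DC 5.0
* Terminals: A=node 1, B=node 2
Nodal analysis, taking node 2 as the 0 V reference.
Source V1 fixes V_0 = 5 V.
KCL at each unknown node (sum of currents leaving = 0; resistances in Ω):
  Node 1: (V_1 - 5)/40 + (V_1 - 0)/1000 = 0
Collecting terms: 0.026 × V_1 = 0.125  =>  V_1 = 4.808 V
I_R2 = (V_1 - V_2)/R2 = (4.808 - 0)/1000 = 0.004808 A
|I_R2| = 0.004808 A

Final answer: |I_R2| = 0.004808 A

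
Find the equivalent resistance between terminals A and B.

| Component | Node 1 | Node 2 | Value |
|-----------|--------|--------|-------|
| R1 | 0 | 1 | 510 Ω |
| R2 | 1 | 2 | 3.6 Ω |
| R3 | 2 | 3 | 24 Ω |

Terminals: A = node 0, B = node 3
Reduce the network between node 0 (A) and node 3 (B) by series/parallel combination:
  Rs1 = R1 + R2 (series, joined only at node 1) = 510 + 3.6 = 513.6 Ω
  Rs2 = R3 + Rs1 (series, joined only at node 2) = 24 + 513.6 = 537.6 Ω
R_eq = 537.6 Ω

Final answer: 537.6 Ω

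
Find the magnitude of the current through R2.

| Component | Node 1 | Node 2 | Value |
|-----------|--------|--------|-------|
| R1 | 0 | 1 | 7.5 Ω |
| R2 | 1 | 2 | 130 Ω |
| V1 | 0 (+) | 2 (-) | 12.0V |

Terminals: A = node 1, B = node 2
Nodal analysis, taking node 2 as the 0 V reference.
Source V1 fixes V_0 = 12 V.
KCL at each unknown node (sum of currents leaving = 0; resistances in Ω):
  Node 1: (V_1 - 12)/7.5 + (V_1 - 0)/130 = 0
Collecting terms: 0.141 × V_1 = 1.6  =>  V_1 = 11.35 V
I_R2 = (V_1 - V_2)/R2 = (11.35 - 0)/130 = 0.08727 A
|I_R2| = 0.08727 A

Final answer: |I_R2| = 0.08727 A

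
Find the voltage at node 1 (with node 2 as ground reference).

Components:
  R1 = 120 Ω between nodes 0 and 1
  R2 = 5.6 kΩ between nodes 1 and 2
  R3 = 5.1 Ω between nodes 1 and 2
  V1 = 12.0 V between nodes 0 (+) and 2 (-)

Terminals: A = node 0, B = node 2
Nodal analysis, taking node 2 as the 0 V reference.
Source V1 fixes V_0 = 12 V.
KCL at each unknown node (sum of currents leaving = 0; resistances in Ω):
  Node 1: (V_1 - 12)/120 + (V_1 - 0)/5600 + (V_1 - 0)/5.1 = 0
Collecting terms: 0.2046 × V_1 = 0.1  =>  V_1 = 0.4888 V
The requested potential is V_1 = 0.4888 V.

Final answer: V_1 = 0.4888 V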